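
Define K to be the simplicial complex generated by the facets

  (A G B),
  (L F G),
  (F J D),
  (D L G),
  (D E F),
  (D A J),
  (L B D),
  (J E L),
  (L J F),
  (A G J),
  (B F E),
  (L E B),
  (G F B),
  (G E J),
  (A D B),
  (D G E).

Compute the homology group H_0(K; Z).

H_0 ≅ Z.

Take the total order A < B < D < E < F < G < J < L on the vertex set. Then K (dimension 2) consists of the simplices:

  0-simplices (8): A, B, D, E, F, G, J, L
  1-simplices (24): AB, AD, AG, AJ, BD, BE, BF, BG, BL, DE, DF, DG, DJ, DL, EF, EG, EJ, EL, FG, FJ, FL, GJ, GL, JL
  2-simplices (16): ABD, ABG, ADJ, AGJ, BDL, BEF, BEL, BFG, DEF, DEG, DFJ, DGL, EGJ, EJL, FGL, FJL

giving chain groups C_0 ≅ Z^8, C_1 ≅ Z^24, C_2 ≅ Z^16.

The boundary map ∂_1: C_1 → C_0 is given by ∂[p,q] = [q] − [p]. For instance
  ∂BE = E − B.
The 8×24 boundary matrix has rank 7 and Smith normal form diag(1,1,1,1,1,1,1).

The boundary map ∂_2: C_2 → C_1 sends each 2-simplex [p,q,r] to [q,r] − [p,r] + [p,q]. For instance
  ∂FGL = GL − FL + FG,
  ∂ABG = BG − AG + AB.
The resulting 24×16 matrix has rank 15, and its Smith normal form has invariant factors (1,1,1,1,1,1,1,1,1,1,1,1,1,1,1).

Now H_k = ker ∂_k / im ∂_{k+1}, so:

  H_0: rank C_0 − rank ∂_1 = 8 − 7 = 1, and the invariant factors of ∂_1 are all 1, so H_0 = Z.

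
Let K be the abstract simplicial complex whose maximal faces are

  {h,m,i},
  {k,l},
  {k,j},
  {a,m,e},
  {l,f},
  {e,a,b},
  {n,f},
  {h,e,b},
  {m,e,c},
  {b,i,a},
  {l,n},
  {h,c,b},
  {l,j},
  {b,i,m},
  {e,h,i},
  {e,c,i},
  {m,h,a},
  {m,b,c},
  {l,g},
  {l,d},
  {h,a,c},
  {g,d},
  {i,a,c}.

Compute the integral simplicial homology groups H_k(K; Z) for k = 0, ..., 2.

H_0 ≅ Z^2,  H_1 ≅ Z^5,  H_2 ≅ Z.

Take the total order a < b < c < d < e < f < g < h < i < j < k < l < m < n on the vertex set. Then K (dimension 2) consists of the simplices:

  0-simplices (14): a, b, c, d, e, f, g, h, i, j, k, l, m, n
  1-simplices (30): ab, ac, ae, ah, ai, am, bc, be, bh, bi, bm, ce, ch, ci, cm, dg, dl, eh, ei, em, fl, fn, gl, hi, hm, im, jk, jl, kl, ln
  2-simplices (14): abe, abi, ach, aci, aem, ahm, bch, bcm, beh, bim, cei, cem, ehi, him

so the chain groups are C_0 ≅ Z^14, C_1 ≅ Z^30, C_2 ≅ Z^14.

The boundary map ∂_1: C_1 → C_0 maps an edge to its endpoints' difference, ∂[p,q] = q − p. For instance
  ∂ah = h − a.
As a 14×30 matrix over Z this has rank 12, with invariant factors (1,1,1,1,1,1,1,1,1,1,1,1).

The boundary map ∂_2: C_2 → C_1 sends each 2-simplex [p,q,r] to [q,r] − [p,r] + [p,q]. For instance
  ∂abe = be − ae + ab,
  ∂bcm = cm − bm + bc.
This gives a 30×14 integer matrix of rank 13; reducing to Smith normal form yields diagonal entries (1,1,1,1,1,1,1,1,1,1,1,1,1).

From H_k ≅ ker(∂_k) / im(∂_{k+1}) we obtain:

  H_0: rank C_0 − rank ∂_1 = 14 − 12 = 2, and the invariant factors of ∂_1 are all 1, so H_0 ≅ Z^2.
  H_1: rank ker ∂_1 − rank ∂_2 = (30 − 12) − 13 = 5, and the invariant factors of ∂_2 are all 1, so H_1 ≅ Z^5.
  H_2: rank ker ∂_2 − rank ∂_3 = (14 − 13) − 0 = 1, and there is no ∂_3, so H_2 ≅ Z.

As a check, the Euler characteristic is 14 − 30 + 14 = -2, which agrees with 2 − 5 + 1 = -2.
(K is a triangulation of the disjoint union of a wedge of 3 circles and the torus T^2.)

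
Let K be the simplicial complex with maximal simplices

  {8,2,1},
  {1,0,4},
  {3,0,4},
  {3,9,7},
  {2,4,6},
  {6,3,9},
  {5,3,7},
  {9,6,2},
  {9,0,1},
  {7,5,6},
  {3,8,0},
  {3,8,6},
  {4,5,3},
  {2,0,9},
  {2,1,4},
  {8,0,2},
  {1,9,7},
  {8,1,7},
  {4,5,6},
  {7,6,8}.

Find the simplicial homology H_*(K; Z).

H_0 = Z,  H_1 = Z ⊕ Z_2,  H_2 = 0.

Take the total order 0 < 1 < 2 < 3 < 4 < 5 < 6 < 7 < 8 < 9 on the vertex set. Then K (dimension 2) consists of the simplices:

  0-simplices (10): [0], [1], [2], [3], [4], [5], [6], [7], [8], [9]
  1-simplices (30): (30 of them)
  2-simplices (20): (20 of them)

Hence C_0 ≅ Z^10, C_1 ≅ Z^30, C_2 ≅ Z^20.

The boundary map ∂_1: C_1 → C_0 is given by ∂[p,q] = [q] − [p]. For instance
  ∂[3,8] = [8] − [3].
The 10×30 boundary matrix has rank 9 and Smith normal form diag(1,1,1,1,1,1,1,1,1).

The boundary map ∂_2: C_2 → C_1 sends each 2-simplex [p,q,r] to [q,r] − [p,r] + [p,q]. For instance
  ∂[6,7,8] = [7,8] − [6,8] + [6,7],
  ∂[2,6,9] = [6,9] − [2,9] + [2,6].
This gives a 30×20 integer matrix of rank 20; reducing to Smith normal form yields diagonal entries (1,1,1,1,1,1,1,1,1,1,1,1,1,1,1,1,1,1,1,2).

Reading off H_k = ker ∂_k / im ∂_{k+1}:

  H_0: rank C_0 − rank ∂_1 = 10 − 9 = 1, and the invariant factors of ∂_1 are all 1, so H_0 = Z.
  H_1: rank ker ∂_1 − rank ∂_2 = (30 − 9) − 20 = 1, and ∂_2 has invariant factor 2 > 1, so H_1 = Z ⊕ Z_2.
  H_2: rank ker ∂_2 − rank ∂_3 = (20 − 20) − 0 = 0, and there is no ∂_3, so H_2 = 0.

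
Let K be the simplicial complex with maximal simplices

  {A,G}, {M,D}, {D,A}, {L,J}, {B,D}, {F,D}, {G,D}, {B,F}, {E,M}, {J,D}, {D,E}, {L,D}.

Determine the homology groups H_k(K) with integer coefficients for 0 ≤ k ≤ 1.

H_0 ≅ Z,  H_1 ≅ Z^4.

K has 9 vertices, 12 edges.
rank ∂_0 = 0, rank ∂_1 = 8 ⇒ b_0 = 9 − 0 − 8 = 1; all invariant factors of ∂_1 are 1 so no torsion. So H_0 = Z.
rank ∂_1 = 8, rank ∂_2 = 0 ⇒ b_1 = 12 − 8 − 0 = 4. So H_1 = Z^4.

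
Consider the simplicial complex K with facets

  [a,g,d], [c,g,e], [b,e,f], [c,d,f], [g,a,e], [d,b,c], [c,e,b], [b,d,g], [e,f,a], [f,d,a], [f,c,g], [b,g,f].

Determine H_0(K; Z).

Fix the vertex order a < b < c < d < e < f < g and write every simplex with vertices in increasing order. Then dim K = 2 and the simplices of K are:

  0-simplices (7): a, b, c, d, e, f, g
  1-simplices (18): ad, ae, af, ag, bc, bd, be, bf, bg, cd, ce, cf, cg, df, dg, ef, eg, fg
  2-simplices (12): adf, adg, aef, aeg, bcd, bce, bdg, bef, bfg, cdf, ceg, cfg

Hence C_0 ≅ Z^7, C_1 ≅ Z^18, C_2 ≅ Z^12.

The boundary map ∂_1: C_1 → C_0 is given by ∂[p,q] = [q] − [p]. For instance
  ∂ad = d − a.
This gives a 7×18 integer matrix of rank 6; reducing to Smith normal form yields diagonal entries (1,1,1,1,1,1).

Boundary ∂_2: C_2 → C_1 sends each 2-simplex [p,q,r] to [q,r] − [p,r] + [p,q]. For instance
  ∂adf = df − af + ad,
  ∂aeg = eg − ag + ae.
The 18×12 boundary matrix has rank 12 and Smith normal form diag(1,1,1,1,1,1,1,1,1,1,1,2).

From H_k ≅ ker(∂_k) / im(∂_{k+1}) we obtain:

  H_0: rank C_0 − rank ∂_1 = 7 − 6 = 1, and the invariant factors of ∂_1 are all 1, so H_0 = Z.

(K is a triangulation of the real projective plane RP^2.)

H_0 = Z.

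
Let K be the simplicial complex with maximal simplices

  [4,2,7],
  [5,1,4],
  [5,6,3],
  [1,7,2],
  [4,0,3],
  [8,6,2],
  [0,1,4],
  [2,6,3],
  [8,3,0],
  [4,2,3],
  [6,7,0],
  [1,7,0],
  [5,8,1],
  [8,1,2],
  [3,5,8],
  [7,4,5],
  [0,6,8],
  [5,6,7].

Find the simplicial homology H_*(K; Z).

H_0 = Z,  H_1 = Z ⊕ Z/2Z,  H_2 = 0.

Take the total order 0 < 1 < 2 < 3 < 4 < 5 < 6 < 7 < 8 on the vertex set. Then K (dimension 2) consists of the simplices:

  0-simplices (9): [0], [1], [2], [3], [4], [5], [6], [7], [8]
  1-simplices (27): (27 of them)
  2-simplices (18): [0,1,4], [0,1,7], [0,3,4], [0,3,8], [0,6,7], [0,6,8], [1,2,7], [1,2,8], [1,4,5], [1,5,8], [2,3,4], [2,3,6], [2,4,7], [2,6,8], [3,5,6], [3,5,8], [4,5,7], [5,6,7]

so the chain groups are C_0 ≅ Z^9, C_1 ≅ Z^27, C_2 ≅ Z^18.

Boundary ∂_1: C_1 → C_0 is given by ∂[p,q] = [q] − [p]. For instance
  ∂[6,7] = [7] − [6].
The 9×27 boundary matrix has rank 8 and Smith normal form diag(1,1,1,1,1,1,1,1).

The boundary map ∂_2: C_2 → C_1 acts by ∂[p,q,r] = [q,r] − [p,r] + [p,q]. For instance
  ∂[0,1,4] = [1,4] − [0,4] + [0,1],
  ∂[3,5,8] = [5,8] − [3,8] + [3,5].
The resulting 27×18 matrix has rank 18, and its Smith normal form has invariant factors (1,1,1,1,1,1,1,1,1,1,1,1,1,1,1,1,1,2).

Reading off H_k = ker ∂_k / im ∂_{k+1}:

  H_0: rank C_0 − rank ∂_1 = 9 − 8 = 1, and the invariant factors of ∂_1 are all 1, so H_0 ≅ Z.
  H_1: rank ker ∂_1 − rank ∂_2 = (27 − 8) − 18 = 1, and ∂_2 has invariant factor 2 > 1, so H_1 ≅ Z ⊕ Z/2Z.
  H_2: rank ker ∂_2 − rank ∂_3 = (18 − 18) − 0 = 0, and there is no ∂_3, so H_2 ≅ 0.

(K is a triangulation of the Klein bottle.)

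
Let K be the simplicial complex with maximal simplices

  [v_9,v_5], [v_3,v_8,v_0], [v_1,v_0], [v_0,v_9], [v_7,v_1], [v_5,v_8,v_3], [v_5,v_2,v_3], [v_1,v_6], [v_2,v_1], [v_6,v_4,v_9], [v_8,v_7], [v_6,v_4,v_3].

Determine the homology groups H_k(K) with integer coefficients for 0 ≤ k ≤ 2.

H_0 ≅ Z,  H_1 ≅ Z^5,  H_2 = 0.

We work with the vertex ordering v_0 < v_1 < v_2 < v_3 < v_4 < v_5 < v_6 < v_7 < v_8 < v_9. The simplices of K, each written with vertices in increasing order, are:

  0-simplices (10): [v_0], [v_1], [v_2], [v_3], [v_4], [v_5], [v_6], [v_7], [v_8], [v_9]
  1-simplices (19): (19 of them)
  2-simplices (5): [v_0,v_3,v_8], [v_2,v_3,v_5], [v_3,v_4,v_6], [v_3,v_5,v_8], [v_4,v_6,v_9]

Hence C_0 ≅ Z^10, C_1 ≅ Z^19, C_2 ≅ Z^5.

The boundary map ∂_1: C_1 → C_0 sends each edge [p,q] (with p < q) to q − p. For instance
  ∂[v_1,v_7] = [v_7] − [v_1].
This gives a 10×19 integer matrix of rank 9; reducing to Smith normal form yields diagonal entries (1,1,1,1,1,1,1,1,1).

Boundary ∂_2: C_2 → C_1 acts by ∂[p,q,r] = [q,r] − [p,r] + [p,q]. For instance
  ∂[v_3,v_4,v_6] = [v_4,v_6] − [v_3,v_6] + [v_3,v_4],
  ∂[v_0,v_3,v_8] = [v_3,v_8] − [v_0,v_8] + [v_0,v_3].
This gives a 19×5 integer matrix of rank 5; reducing to Smith normal form yields diagonal entries (1,1,1,1,1).

From H_k ≅ ker(∂_k) / im(∂_{k+1}) we obtain:

  H_0: rank C_0 − rank ∂_1 = 10 − 9 = 1, and the invariant factors of ∂_1 are all 1, so H_0 = Z.
  H_1: rank ker ∂_1 − rank ∂_2 = (19 − 9) − 5 = 5, and the invariant factors of ∂_2 are all 1, so H_1 = Z^5.
  H_2: rank ker ∂_2 − rank ∂_3 = (5 − 5) − 0 = 0, and there is no ∂_3, so H_2 = 0.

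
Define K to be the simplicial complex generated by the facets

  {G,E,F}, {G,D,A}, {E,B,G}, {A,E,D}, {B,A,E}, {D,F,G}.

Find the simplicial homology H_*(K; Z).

Fix the vertex order A < B < D < E < F < G and write every simplex with vertices in increasing order. Then dim K = 2 and the simplices of K are:

  0-simplices (6): A, B, D, E, F, G
  1-simplices (12): AB, AD, AE, AG, BE, BG, DE, DF, DG, EF, EG, FG
  2-simplices (6): ABE, ADE, ADG, BEG, DFG, EFG

giving chain groups C_0 ≅ Z^6, C_1 ≅ Z^12, C_2 ≅ Z^6.

The boundary map ∂_1: C_1 → C_0 maps an edge to its endpoints' difference, ∂[p,q] = q − p.
As a 6×12 matrix over Z this has rank 5, with invariant factors (1,1,1,1,1).

The boundary map ∂_2: C_2 → C_1 maps a triangle to the signed sum of its edges. For instance
  ∂DFG = FG − DG + DF,
  ∂ADG = DG − AG + AD.
The resulting 12×6 matrix has rank 6, and its Smith normal form has invariant factors (1,1,1,1,1,1).

Reading off H_k = ker ∂_k / im ∂_{k+1}:

  H_0: rank C_0 − rank ∂_1 = 6 − 5 = 1, and the invariant factors of ∂_1 are all 1, so H_0 ≅ Z.
  H_1: rank ker ∂_1 − rank ∂_2 = (12 − 5) − 6 = 1, and the invariant factors of ∂_2 are all 1, so H_1 ≅ Z.
  H_2: rank ker ∂_2 − rank ∂_3 = (6 − 6) − 0 = 0, and there is no ∂_3, so H_2 ≅ 0.

H_0 ≅ Z,  H_1 ≅ Z,  H_2 = 0.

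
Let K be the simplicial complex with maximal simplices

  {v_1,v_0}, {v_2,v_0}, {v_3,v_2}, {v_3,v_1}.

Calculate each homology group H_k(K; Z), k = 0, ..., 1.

Take the total order v_0 < v_1 < v_2 < v_3 on the vertex set. Then K (dimension 1) consists of the simplices:

  0-simplices (4): [v_0], [v_1], [v_2], [v_3]
  1-simplices (4): [v_0,v_1], [v_0,v_2], [v_1,v_3], [v_2,v_3]

so the chain groups are C_0 ≅ Z^4, C_1 ≅ Z^4.

The boundary map ∂_1: C_1 → C_0 maps an edge to its endpoints' difference, ∂[p,q] = q − p.
As a 4×4 matrix over Z this has rank 3, with invariant factors (1,1,1).

Computing H_k = (kernel of ∂_k) / (image of ∂_{k+1}):

  H_0: rank C_0 − rank ∂_1 = 4 − 3 = 1, and the invariant factors of ∂_1 are all 1, so H_0 = Z.
  H_1: rank ker ∂_1 − rank ∂_2 = (4 − 3) − 0 = 1, and there is no ∂_2, so H_1 = Z.

(K is a triangulation of the circle S^1.)

H_0 ≅ Z,  H_1 ≅ Z.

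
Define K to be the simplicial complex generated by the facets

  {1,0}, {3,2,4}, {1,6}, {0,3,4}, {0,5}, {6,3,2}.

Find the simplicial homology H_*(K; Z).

Take the total order 0 < 1 < 2 < 3 < 4 < 5 < 6 on the vertex set. Then K (dimension 2) consists of the simplices:

  0-simplices (7): [0], [1], [2], [3], [4], [5], [6]
  1-simplices (10): [0,1], [0,3], [0,4], [0,5], [1,6], [2,3], [2,4], [2,6], [3,4], [3,6]
  2-simplices (3): [0,3,4], [2,3,4], [2,3,6]

so the chain groups are C_0 ≅ Z^7, C_1 ≅ Z^10, C_2 ≅ Z^3.

∂_1: C_1 → C_0 is given by ∂[p,q] = [q] − [p]. For instance
  ∂[3,4] = [4] − [3].
The resulting 7×10 matrix has rank 6, and its Smith normal form has invariant factors (1,1,1,1,1,1).

Boundary ∂_2: C_2 → C_1 acts by ∂[p,q,r] = [q,r] − [p,r] + [p,q]. For instance
  ∂[0,3,4] = [3,4] − [0,4] + [0,3],
  ∂[2,3,4] = [3,4] − [2,4] + [2,3].
The resulting 10×3 matrix has rank 3, and its Smith normal form has invariant factors (1,1,1).

Now H_k = ker ∂_k / im ∂_{k+1}, so:

  H_0: rank C_0 − rank ∂_1 = 7 − 6 = 1, and the invariant factors of ∂_1 are all 1, so H_0 ≅ Z.
  H_1: rank ker ∂_1 − rank ∂_2 = (10 − 6) − 3 = 1, and the invariant factors of ∂_2 are all 1, so H_1 ≅ Z.
  H_2: rank ker ∂_2 − rank ∂_3 = (3 − 3) − 0 = 0, and there is no ∂_3, so H_2 ≅ 0.

As a check, the Euler characteristic is 7 − 10 + 3 = 0, which agrees with 1 − 1 + 0 = 0.

H_0 = Z,  H_1 = Z,  H_2 = 0.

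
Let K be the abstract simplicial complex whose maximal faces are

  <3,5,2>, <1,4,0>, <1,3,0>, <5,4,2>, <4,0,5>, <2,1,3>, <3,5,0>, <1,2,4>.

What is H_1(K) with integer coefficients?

We work with the vertex ordering 0 < 1 < 2 < 3 < 4 < 5. The simplices of K, each written with vertices in increasing order, are:

  0-simplices (6): [0], [1], [2], [3], [4], [5]
  1-simplices (12): [0,1], [0,3], [0,4], [0,5], [1,2], [1,3], [1,4], [2,3], [2,4], [2,5], [3,5], [4,5]
  2-simplices (8): [0,1,3], [0,1,4], [0,3,5], [0,4,5], [1,2,3], [1,2,4], [2,3,5], [2,4,5]

so the chain groups are C_0 ≅ Z^6, C_1 ≅ Z^12, C_2 ≅ Z^8.

Boundary ∂_1: C_1 → C_0 sends each edge [p,q] (with p < q) to q − p.
The 6×12 boundary matrix has rank 5 and Smith normal form diag(1,1,1,1,1).

∂_2: C_2 → C_1 sends each 2-simplex [p,q,r] to [q,r] − [p,r] + [p,q]. For instance
  ∂[0,3,5] = [3,5] − [0,5] + [0,3],
  ∂[0,4,5] = [4,5] − [0,5] + [0,4].
As a 12×8 matrix over Z this has rank 7, with invariant factors (1,1,1,1,1,1,1).

From H_k ≅ ker(∂_k) / im(∂_{k+1}) we obtain:

  H_1: rank ker ∂_1 − rank ∂_2 = (12 − 5) − 7 = 0, and the invariant factors of ∂_2 are all 1, so H_1 = 0.

H_1 = 0.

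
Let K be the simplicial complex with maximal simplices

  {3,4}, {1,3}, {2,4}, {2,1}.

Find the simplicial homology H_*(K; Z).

We work with the vertex ordering 1 < 2 < 3 < 4. The simplices of K, each written with vertices in increasing order, are:

  0-simplices (4): [1], [2], [3], [4]
  1-simplices (4): [1,2], [1,3], [2,4], [3,4]

giving chain groups C_0 ≅ Z^4, C_1 ≅ Z^4.

The boundary map ∂_1: C_1 → C_0 sends each edge [p,q] (with p < q) to q − p. For instance
  ∂[2,4] = [4] − [2].
The 4×4 boundary matrix has rank 3 and Smith normal form diag(1,1,1).

Now H_k = ker ∂_k / im ∂_{k+1}, so:

  H_0: rank C_0 − rank ∂_1 = 4 − 3 = 1, and the invariant factors of ∂_1 are all 1, so H_0 ≅ Z.
  H_1: rank ker ∂_1 − rank ∂_2 = (4 − 3) − 0 = 1, and there is no ∂_2, so H_1 ≅ Z.

(K is a triangulation of the circle S^1.)

H_0 ≅ Z,  H_1 ≅ Z.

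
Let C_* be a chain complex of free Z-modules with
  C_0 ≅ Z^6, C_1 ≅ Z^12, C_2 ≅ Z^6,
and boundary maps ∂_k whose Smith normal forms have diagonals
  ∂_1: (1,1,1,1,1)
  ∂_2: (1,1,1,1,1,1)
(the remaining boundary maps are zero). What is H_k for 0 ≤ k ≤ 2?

H_0: b_0 = 6 − 0 − 5 = 1; torsion from ∂_1 factors > 1: none. So H_0 = Z.
H_1: b_1 = 12 − 5 − 6 = 1; torsion from ∂_2 factors > 1: none. So H_1 = Z.
H_2: b_2 = 6 − 6 − 0 = 0; torsion from ∂_3 factors > 1: none. So H_2 = 0.

H_0 = Z,  H_1 = Z,  H_2 = 0.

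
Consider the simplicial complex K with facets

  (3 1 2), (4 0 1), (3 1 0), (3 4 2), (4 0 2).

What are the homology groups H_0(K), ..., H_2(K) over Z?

Take the total order 0 < 1 < 2 < 3 < 4 on the vertex set. Then K (dimension 2) consists of the simplices:

  0-simplices (5): [0], [1], [2], [3], [4]
  1-simplices (10): [0,1], [0,2], [0,3], [0,4], [1,2], [1,3], [1,4], [2,3], [2,4], [3,4]
  2-simplices (5): [0,1,3], [0,1,4], [0,2,4], [1,2,3], [2,3,4]

Hence C_0 ≅ Z^5, C_1 ≅ Z^10, C_2 ≅ Z^5.

Boundary ∂_1: C_1 → C_0 is given by ∂[p,q] = [q] − [p]. For instance
  ∂[0,4] = [4] − [0].
As a 5×10 matrix over Z this has rank 4, with invariant factors (1,1,1,1).

∂_2: C_2 → C_1 acts by ∂[p,q,r] = [q,r] − [p,r] + [p,q]. For instance
  ∂[0,1,4] = [1,4] − [0,4] + [0,1],
  ∂[1,2,3] = [2,3] − [1,3] + [1,2].
The 10×5 boundary matrix has rank 5 and Smith normal form diag(1,1,1,1,1).

Computing H_k = (kernel of ∂_k) / (image of ∂_{k+1}):

  H_0: rank C_0 − rank ∂_1 = 5 − 4 = 1, and the invariant factors of ∂_1 are all 1, so H_0 = Z.
  H_1: rank ker ∂_1 − rank ∂_2 = (10 − 4) − 5 = 1, and the invariant factors of ∂_2 are all 1, so H_1 = Z.
  H_2: rank ker ∂_2 − rank ∂_3 = (5 − 5) − 0 = 0, and there is no ∂_3, so H_2 = 0.

H_0 = Z,  H_1 = Z,  H_2 = 0.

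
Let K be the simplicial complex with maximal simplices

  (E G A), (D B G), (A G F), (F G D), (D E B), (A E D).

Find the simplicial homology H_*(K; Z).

H_0 ≅ Z,  H_1 ≅ Z,  H_2 = 0.

Take the total order A < B < D < E < F < G on the vertex set. Then K (dimension 2) consists of the simplices:

  0-simplices (6): A, B, D, E, F, G
  1-simplices (12): AD, AE, AF, AG, BD, BE, BG, DE, DF, DG, EG, FG
  2-simplices (6): ADE, AEG, AFG, BDE, BDG, DFG

Hence C_0 ≅ Z^6, C_1 ≅ Z^12, C_2 ≅ Z^6.

Boundary ∂_1: C_1 → C_0 sends each edge [p,q] (with p < q) to q − p. For instance
  ∂AE = E − A.
This gives a 6×12 integer matrix of rank 5; reducing to Smith normal form yields diagonal entries (1,1,1,1,1).

The boundary map ∂_2: C_2 → C_1 maps a triangle to the signed sum of its edges. For instance
  ∂ADE = DE − AE + AD,
  ∂BDG = DG − BG + BD.
The 12×6 boundary matrix has rank 6 and Smith normal form diag(1,1,1,1,1,1).

Now H_k = ker ∂_k / im ∂_{k+1}, so:

  H_0: rank C_0 − rank ∂_1 = 6 − 5 = 1, and the invariant factors of ∂_1 are all 1, so H_0 ≅ Z.
  H_1: rank ker ∂_1 − rank ∂_2 = (12 − 5) − 6 = 1, and the invariant factors of ∂_2 are all 1, so H_1 ≅ Z.
  H_2: rank ker ∂_2 − rank ∂_3 = (6 − 6) − 0 = 0, and there is no ∂_3, so H_2 ≅ 0.

As a check, the Euler characteristic is 6 − 12 + 6 = 0, which agrees with 1 − 1 + 0 = 0.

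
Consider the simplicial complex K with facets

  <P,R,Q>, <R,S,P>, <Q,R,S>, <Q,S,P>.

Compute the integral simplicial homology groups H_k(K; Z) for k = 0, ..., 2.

Order the vertices as P < Q < R < S. Listing each simplex with vertices in this order, K has dimension 2 with simplices:

  0-simplices (4): P, Q, R, S
  1-simplices (6): PQ, PR, PS, QR, QS, RS
  2-simplices (4): PQR, PQS, PRS, QRS

so the chain groups are C_0 ≅ Z^4, C_1 ≅ Z^6, C_2 ≅ Z^4.

Boundary ∂_1: C_1 → C_0 maps an edge to its endpoints' difference, ∂[p,q] = q − p.
The resulting 4×6 matrix has rank 3, and its Smith normal form has invariant factors (1,1,1).

Boundary ∂_2: C_2 → C_1 acts by ∂[p,q,r] = [q,r] − [p,r] + [p,q]. For instance
  ∂QRS = RS − QS + QR,
  ∂PRS = RS − PS + PR.
The 6×4 boundary matrix has rank 3 and Smith normal form diag(1,1,1).

Computing H_k = (kernel of ∂_k) / (image of ∂_{k+1}):

  H_0: rank C_0 − rank ∂_1 = 4 − 3 = 1, and the invariant factors of ∂_1 are all 1, so H_0 ≅ Z.
  H_1: rank ker ∂_1 − rank ∂_2 = (6 − 3) − 3 = 0, and the invariant factors of ∂_2 are all 1, so H_1 ≅ 0.
  H_2: rank ker ∂_2 − rank ∂_3 = (4 − 3) − 0 = 1, and there is no ∂_3, so H_2 ≅ Z.

As a check, the Euler characteristic is 4 − 6 + 4 = 2, which agrees with 1 − 0 + 1 = 2.

H_0 ≅ Z,  H_1 = 0,  H_2 ≅ Z.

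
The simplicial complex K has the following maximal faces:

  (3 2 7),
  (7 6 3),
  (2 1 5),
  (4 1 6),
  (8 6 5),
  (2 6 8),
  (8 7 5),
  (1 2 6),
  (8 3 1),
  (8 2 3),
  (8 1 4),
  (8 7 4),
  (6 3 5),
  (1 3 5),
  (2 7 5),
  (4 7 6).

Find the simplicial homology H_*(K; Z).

Take the total order 1 < 2 < 3 < 4 < 5 < 6 < 7 < 8 on the vertex set. Then K (dimension 2) consists of the simplices:

  0-simplices (8): [1], [2], [3], [4], [5], [6], [7], [8]
  1-simplices (24): (24 of them)
  2-simplices (16): [1,2,5], [1,2,6], [1,3,5], [1,3,8], [1,4,6], [1,4,8], [2,3,7], [2,3,8], [2,5,7], [2,6,8], [3,5,6], [3,6,7], [4,6,7], [4,7,8], [5,6,8], [5,7,8]

giving chain groups C_0 ≅ Z^8, C_1 ≅ Z^24, C_2 ≅ Z^16.

∂_1: C_1 → C_0 is given by ∂[p,q] = [q] − [p]. For instance
  ∂[1,3] = [3] − [1].
This gives a 8×24 integer matrix of rank 7; reducing to Smith normal form yields diagonal entries (1,1,1,1,1,1,1).

Boundary ∂_2: C_2 → C_1 acts by ∂[p,q,r] = [q,r] − [p,r] + [p,q]. For instance
  ∂[5,6,8] = [6,8] − [5,8] + [5,6],
  ∂[1,2,6] = [2,6] − [1,6] + [1,2].
The 24×16 boundary matrix has rank 15 and Smith normal form diag(1,1,1,1,1,1,1,1,1,1,1,1,1,1,1).

Reading off H_k = ker ∂_k / im ∂_{k+1}:

  H_0: rank C_0 − rank ∂_1 = 8 − 7 = 1, and the invariant factors of ∂_1 are all 1, so H_0 = Z.
  H_1: rank ker ∂_1 − rank ∂_2 = (24 − 7) − 15 = 2, and the invariant factors of ∂_2 are all 1, so H_1 = Z^2.
  H_2: rank ker ∂_2 − rank ∂_3 = (16 − 15) − 0 = 1, and there is no ∂_3, so H_2 = Z.

As a check, the Euler characteristic is 8 − 24 + 16 = 0, which agrees with 1 − 2 + 1 = 0.

H_0 ≅ Z,  H_1 ≅ Z^2,  H_2 ≅ Z.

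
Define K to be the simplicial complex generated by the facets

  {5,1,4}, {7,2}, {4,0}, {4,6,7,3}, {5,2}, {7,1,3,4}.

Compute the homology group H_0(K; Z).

H_0 ≅ Z.

Take the total order 0 < 1 < 2 < 3 < 4 < 5 < 6 < 7 on the vertex set. Then K (dimension 3) consists of the simplices:

  0-simplices (8): [0], [1], [2], [3], [4], [5], [6], [7]
  1-simplices (14): [0,4], [1,3], [1,4], [1,5], [1,7], [2,5], [2,7], [3,4], [3,6], [3,7], [4,5], [4,6], [4,7], [6,7]
  2-simplices (8): [1,3,4], [1,3,7], [1,4,5], [1,4,7], [3,4,6], [3,4,7], [3,6,7], [4,6,7]
  3-simplices (2): [1,3,4,7], [3,4,6,7]

Hence C_0 ≅ Z^8, C_1 ≅ Z^14, C_2 ≅ Z^8, C_3 ≅ Z^2.

Boundary ∂_1: C_1 → C_0 is given by ∂[p,q] = [q] − [p]. For instance
  ∂[4,6] = [6] − [4].
The resulting 8×14 matrix has rank 7, and its Smith normal form has invariant factors (1,1,1,1,1,1,1).

The boundary map ∂_2: C_2 → C_1 sends each 2-simplex [p,q,r] to [q,r] − [p,r] + [p,q]. For instance
  ∂[1,3,7] = [3,7] − [1,7] + [1,3],
  ∂[3,6,7] = [6,7] − [3,7] + [3,6].
The 14×8 boundary matrix has rank 6 and Smith normal form diag(1,1,1,1,1,1).

Boundary ∂_3: C_3 → C_2 sends each 3-simplex σ to the alternating sum Σ_i (−1)^i (σ with its i-th vertex removed). For instance
  ∂[1,3,4,7] = [3,4,7] − [1,4,7] + [1,3,7] − [1,3,4],
  ∂[3,4,6,7] = [4,6,7] − [3,6,7] + [3,4,7] − [3,4,6].
The 8×2 boundary matrix has rank 2 and Smith normal form diag(1,1).

From H_k ≅ ker(∂_k) / im(∂_{k+1}) we obtain:

  H_0: rank C_0 − rank ∂_1 = 8 − 7 = 1, and the invariant factors of ∂_1 are all 1, so H_0 ≅ Z.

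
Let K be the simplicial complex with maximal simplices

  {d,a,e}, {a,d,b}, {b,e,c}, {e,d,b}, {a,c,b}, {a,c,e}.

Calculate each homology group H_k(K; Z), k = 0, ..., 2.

H_0 = Z,  H_1 = 0,  H_2 = Z.

Order the vertices as a < b < c < d < e. Listing each simplex with vertices in this order, K has dimension 2 with simplices:

  0-simplices (5): a, b, c, d, e
  1-simplices (9): ab, ac, ad, ae, bc, bd, be, ce, de
  2-simplices (6): abc, abd, ace, ade, bce, bde

giving chain groups C_0 ≅ Z^5, C_1 ≅ Z^9, C_2 ≅ Z^6.

Boundary ∂_1: C_1 → C_0 sends each edge [p,q] (with p < q) to q − p.
The 5×9 boundary matrix has rank 4 and Smith normal form diag(1,1,1,1).

∂_2: C_2 → C_1 maps a triangle to the signed sum of its edges. For instance
  ∂abc = bc − ac + ab,
  ∂abd = bd − ad + ab.
The resulting 9×6 matrix has rank 5, and its Smith normal form has invariant factors (1,1,1,1,1).

Computing H_k = (kernel of ∂_k) / (image of ∂_{k+1}):

  H_0: rank C_0 − rank ∂_1 = 5 − 4 = 1, and the invariant factors of ∂_1 are all 1, so H_0 ≅ Z.
  H_1: rank ker ∂_1 − rank ∂_2 = (9 − 4) − 5 = 0, and the invariant factors of ∂_2 are all 1, so H_1 ≅ 0.
  H_2: rank ker ∂_2 − rank ∂_3 = (6 − 5) − 0 = 1, and there is no ∂_3, so H_2 ≅ Z.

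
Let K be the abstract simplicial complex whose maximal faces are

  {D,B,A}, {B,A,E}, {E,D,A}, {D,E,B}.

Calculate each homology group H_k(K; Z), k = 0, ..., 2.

H_0 = Z,  H_1 = 0,  H_2 = Z.

Fix the vertex order A < B < D < E and write every simplex with vertices in increasing order. Then dim K = 2 and the simplices of K are:

  0-simplices (4): A, B, D, E
  1-simplices (6): AB, AD, AE, BD, BE, DE
  2-simplices (4): ABD, ABE, ADE, BDE

giving chain groups C_0 ≅ Z^4, C_1 ≅ Z^6, C_2 ≅ Z^4.

The boundary map ∂_1: C_1 → C_0 maps an edge to its endpoints' difference, ∂[p,q] = q − p. For instance
  ∂BD = D − B.
The 4×6 boundary matrix has rank 3 and Smith normal form diag(1,1,1).

Boundary ∂_2: C_2 → C_1 sends each 2-simplex [p,q,r] to [q,r] − [p,r] + [p,q]. For instance
  ∂ADE = DE − AE + AD,
  ∂BDE = DE − BE + BD.
The resulting 6×4 matrix has rank 3, and its Smith normal form has invariant factors (1,1,1).

Reading off H_k = ker ∂_k / im ∂_{k+1}:

  H_0: rank C_0 − rank ∂_1 = 4 − 3 = 1, and the invariant factors of ∂_1 are all 1, so H_0 ≅ Z.
  H_1: rank ker ∂_1 − rank ∂_2 = (6 − 3) − 3 = 0, and the invariant factors of ∂_2 are all 1, so H_1 ≅ 0.
  H_2: rank ker ∂_2 − rank ∂_3 = (4 − 3) − 0 = 1, and there is no ∂_3, so H_2 ≅ Z.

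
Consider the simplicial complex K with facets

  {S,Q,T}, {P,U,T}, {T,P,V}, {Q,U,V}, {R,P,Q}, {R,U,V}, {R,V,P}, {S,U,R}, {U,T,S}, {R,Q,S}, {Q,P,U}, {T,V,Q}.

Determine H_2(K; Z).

Order the vertices as P < Q < R < S < T < U < V. Listing each simplex with vertices in this order, K has dimension 2 with simplices:

  0-simplices (7): P, Q, R, S, T, U, V
  1-simplices (18): PQ, PR, PT, PU, PV, QR, QS, QT, QU, QV, RS, RU, RV, ST, SU, TU, TV, UV
  2-simplices (12): PQR, PQU, PRV, PTU, PTV, QRS, QST, QTV, QUV, RSU, RUV, STU

Hence C_0 ≅ Z^7, C_1 ≅ Z^18, C_2 ≅ Z^12.

∂_1: C_1 → C_0 maps an edge to its endpoints' difference, ∂[p,q] = q − p. For instance
  ∂TV = V − T.
As a 7×18 matrix over Z this has rank 6, with invariant factors (1,1,1,1,1,1).

Boundary ∂_2: C_2 → C_1 sends each 2-simplex [p,q,r] to [q,r] − [p,r] + [p,q]. For instance
  ∂PTU = TU − PU + PT,
  ∂QST = ST − QT + QS.
As a 18×12 matrix over Z this has rank 12, with invariant factors (1,1,1,1,1,1,1,1,1,1,1,2).

Now H_k = ker ∂_k / im ∂_{k+1}, so:

  H_2: rank ker ∂_2 − rank ∂_3 = (12 − 12) − 0 = 0, and there is no ∂_3, so H_2 = 0.

(K is a triangulation of the real projective plane RP^2.)

H_2 = 0.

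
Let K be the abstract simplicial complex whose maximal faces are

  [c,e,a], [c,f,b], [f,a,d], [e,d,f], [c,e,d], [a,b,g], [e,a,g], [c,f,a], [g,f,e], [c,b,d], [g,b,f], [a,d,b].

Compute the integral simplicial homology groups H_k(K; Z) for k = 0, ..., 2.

We work with the vertex ordering a < b < c < d < e < f < g. The simplices of K, each written with vertices in increasing order, are:

  0-simplices (7): a, b, c, d, e, f, g
  1-simplices (18): ab, ac, ad, ae, af, ag, bc, bd, bf, bg, cd, ce, cf, de, df, ef, eg, fg
  2-simplices (12): abd, abg, ace, acf, adf, aeg, bcd, bcf, bfg, cde, def, efg

so the chain groups are C_0 ≅ Z^7, C_1 ≅ Z^18, C_2 ≅ Z^12.

The boundary map ∂_1: C_1 → C_0 is given by ∂[p,q] = [q] − [p].
The resulting 7×18 matrix has rank 6, and its Smith normal form has invariant factors (1,1,1,1,1,1).

The boundary map ∂_2: C_2 → C_1 maps a triangle to the signed sum of its edges. For instance
  ∂abd = bd − ad + ab,
  ∂ace = ce − ae + ac.
The resulting 18×12 matrix has rank 12, and its Smith normal form has invariant factors (1,1,1,1,1,1,1,1,1,1,1,2).

From H_k ≅ ker(∂_k) / im(∂_{k+1}) we obtain:

  H_0: rank C_0 − rank ∂_1 = 7 − 6 = 1, and the invariant factors of ∂_1 are all 1, so H_0 ≅ Z.
  H_1: rank ker ∂_1 − rank ∂_2 = (18 − 6) − 12 = 0, and ∂_2 has invariant factor 2 > 1, so H_1 ≅ Z/2.
  H_2: rank ker ∂_2 − rank ∂_3 = (12 − 12) − 0 = 0, and there is no ∂_3, so H_2 ≅ 0.

(K is a triangulation of the real projective plane RP^2.)

H_0 = Z,  H_1 = Z/2,  H_2 = 0.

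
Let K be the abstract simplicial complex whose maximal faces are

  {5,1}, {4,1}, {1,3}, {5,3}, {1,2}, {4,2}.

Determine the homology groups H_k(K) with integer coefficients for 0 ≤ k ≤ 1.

Take the total order 1 < 2 < 3 < 4 < 5 on the vertex set. Then K (dimension 1) consists of the simplices:

  0-simplices (5): [1], [2], [3], [4], [5]
  1-simplices (6): [1,2], [1,3], [1,4], [1,5], [2,4], [3,5]

giving chain groups C_0 ≅ Z^5, C_1 ≅ Z^6.

∂_1: C_1 → C_0 sends each edge [p,q] (with p < q) to q − p. For instance
  ∂[2,4] = [4] − [2].
The 5×6 boundary matrix has rank 4 and Smith normal form diag(1,1,1,1).

From H_k ≅ ker(∂_k) / im(∂_{k+1}) we obtain:

  H_0: rank C_0 − rank ∂_1 = 5 − 4 = 1, and the invariant factors of ∂_1 are all 1, so H_0 ≅ Z.
  H_1: rank ker ∂_1 − rank ∂_2 = (6 − 4) − 0 = 2, and there is no ∂_2, so H_1 ≅ Z^2.

(K is a triangulation of a wedge of 2 circles.)

H_0 ≅ Z,  H_1 ≅ Z^2.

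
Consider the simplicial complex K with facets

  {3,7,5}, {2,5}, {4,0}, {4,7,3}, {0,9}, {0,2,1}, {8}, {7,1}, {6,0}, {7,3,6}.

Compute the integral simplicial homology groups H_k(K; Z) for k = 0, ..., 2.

H_0 ≅ Z^2,  H_1 ≅ Z^3,  H_2 = 0.

Take the total order 0 < 1 < 2 < 3 < 4 < 5 < 6 < 7 < 8 < 9 on the vertex set. Then K (dimension 2) consists of the simplices:

  0-simplices (10): [0], [1], [2], [3], [4], [5], [6], [7], [8], [9]
  1-simplices (15): [0,1], [0,2], [0,4], [0,6], [0,9], [1,2], [1,7], [2,5], [3,4], [3,5], [3,6], [3,7], [4,7], [5,7], [6,7]
  2-simplices (4): [0,1,2], [3,4,7], [3,5,7], [3,6,7]

giving chain groups C_0 ≅ Z^10, C_1 ≅ Z^15, C_2 ≅ Z^4.

The boundary map ∂_1: C_1 → C_0 maps an edge to its endpoints' difference, ∂[p,q] = q − p. For instance
  ∂[0,1] = [1] − [0].
As a 10×15 matrix over Z this has rank 8, with invariant factors (1,1,1,1,1,1,1,1).

The boundary map ∂_2: C_2 → C_1 sends each 2-simplex [p,q,r] to [q,r] − [p,r] + [p,q]. For instance
  ∂[3,6,7] = [6,7] − [3,7] + [3,6],
  ∂[3,4,7] = [4,7] − [3,7] + [3,4].
This gives a 15×4 integer matrix of rank 4; reducing to Smith normal form yields diagonal entries (1,1,1,1).

Reading off H_k = ker ∂_k / im ∂_{k+1}:

  H_0: rank C_0 − rank ∂_1 = 10 − 8 = 2, and the invariant factors of ∂_1 are all 1, so H_0 ≅ Z^2.
  H_1: rank ker ∂_1 − rank ∂_2 = (15 − 8) − 4 = 3, and the invariant factors of ∂_2 are all 1, so H_1 ≅ Z^3.
  H_2: rank ker ∂_2 − rank ∂_3 = (4 − 4) − 0 = 0, and there is no ∂_3, so H_2 ≅ 0.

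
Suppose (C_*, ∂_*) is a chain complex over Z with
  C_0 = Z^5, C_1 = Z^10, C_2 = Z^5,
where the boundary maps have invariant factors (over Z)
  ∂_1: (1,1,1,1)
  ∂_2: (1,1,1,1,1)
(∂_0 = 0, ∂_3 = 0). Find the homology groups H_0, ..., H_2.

H_0 = Z,  H_1 = Z,  H_2 = 0.

H_0: b_0 = 5 − 0 − 4 = 1; torsion from ∂_1 factors > 1: none. So H_0 = Z.
H_1: b_1 = 10 − 4 − 5 = 1; torsion from ∂_2 factors > 1: none. So H_1 = Z.
H_2: b_2 = 5 − 5 − 0 = 0; torsion from ∂_3 factors > 1: none. So H_2 = 0.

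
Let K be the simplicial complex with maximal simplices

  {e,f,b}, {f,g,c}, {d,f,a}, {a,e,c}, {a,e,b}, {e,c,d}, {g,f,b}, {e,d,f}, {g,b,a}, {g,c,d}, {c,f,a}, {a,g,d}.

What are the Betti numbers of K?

Order the vertices as a < b < c < d < e < f < g. Listing each simplex with vertices in this order, K has dimension 2 with simplices:

  0-simplices (7): a, b, c, d, e, f, g
  1-simplices (18): ab, ac, ad, ae, af, ag, be, bf, bg, cd, ce, cf, cg, de, df, dg, ef, fg
  2-simplices (12): abe, abg, ace, acf, adf, adg, bef, bfg, cde, cdg, cfg, def

so the chain groups are C_0 ≅ Z^7, C_1 ≅ Z^18, C_2 ≅ Z^12.

∂_1: C_1 → C_0 sends each edge [p,q] (with p < q) to q − p. For instance
  ∂ef = f − e.
The 7×18 boundary matrix has rank 6 and Smith normal form diag(1,1,1,1,1,1).

The boundary map ∂_2: C_2 → C_1 sends each 2-simplex [p,q,r] to [q,r] − [p,r] + [p,q]. For instance
  ∂cfg = fg − cg + cf,
  ∂cdg = dg − cg + cd.
As a 18×12 matrix over Z this has rank 12, with invariant factors (1,1,1,1,1,1,1,1,1,1,1,2).

Reading off H_k = ker ∂_k / im ∂_{k+1}:

  H_0: rank C_0 − rank ∂_1 = 7 − 6 = 1, and the invariant factors of ∂_1 are all 1, so H_0 = Z.
  H_1: rank ker ∂_1 − rank ∂_2 = (18 − 6) − 12 = 0, and ∂_2 has invariant factor 2 > 1, so H_1 = Z/2.
  H_2: rank ker ∂_2 − rank ∂_3 = (12 − 12) − 0 = 0, and there is no ∂_3, so H_2 = 0.

(K is a triangulation of the real projective plane RP^2.)

Hence the Betti numbers are b_0 = 1, b_1 = 0, b_2 = 0.

b_0 = 1, b_1 = 0, b_2 = 0.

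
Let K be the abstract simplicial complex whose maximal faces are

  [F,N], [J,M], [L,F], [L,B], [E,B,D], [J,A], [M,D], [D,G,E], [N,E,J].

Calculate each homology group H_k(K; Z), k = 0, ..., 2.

Order the vertices as A < B < D < E < F < G < J < L < M < N. Listing each simplex with vertices in this order, K has dimension 2 with simplices:

  0-simplices (10): A, B, D, E, F, G, J, L, M, N
  1-simplices (14): AJ, BD, BE, BL, DE, DG, DM, EG, EJ, EN, FL, FN, JM, JN
  2-simplices (3): BDE, DEG, EJN

Hence C_0 ≅ Z^10, C_1 ≅ Z^14, C_2 ≅ Z^3.

Boundary ∂_1: C_1 → C_0 maps an edge to its endpoints' difference, ∂[p,q] = q − p. For instance
  ∂DE = E − D.
The 10×14 boundary matrix has rank 9 and Smith normal form diag(1,1,1,1,1,1,1,1,1).

Boundary ∂_2: C_2 → C_1 maps a triangle to the signed sum of its edges. For instance
  ∂EJN = JN − EN + EJ,
  ∂BDE = DE − BE + BD.
As a 14×3 matrix over Z this has rank 3, with invariant factors (1,1,1).

Reading off H_k = ker ∂_k / im ∂_{k+1}:

  H_0: rank C_0 − rank ∂_1 = 10 − 9 = 1, and the invariant factors of ∂_1 are all 1, so H_0 = Z.
  H_1: rank ker ∂_1 − rank ∂_2 = (14 − 9) − 3 = 2, and the invariant factors of ∂_2 are all 1, so H_1 = Z^2.
  H_2: rank ker ∂_2 − rank ∂_3 = (3 − 3) − 0 = 0, and there is no ∂_3, so H_2 = 0.

H_0 = Z,  H_1 = Z^2,  H_2 = 0.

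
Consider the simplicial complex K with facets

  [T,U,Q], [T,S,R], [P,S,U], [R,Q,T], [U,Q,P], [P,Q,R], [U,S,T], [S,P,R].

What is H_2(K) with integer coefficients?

Fix the vertex order P < Q < R < S < T < U and write every simplex with vertices in increasing order. Then dim K = 2 and the simplices of K are:

  0-simplices (6): P, Q, R, S, T, U
  1-simplices (12): PQ, PR, PS, PU, QR, QT, QU, RS, RT, ST, SU, TU
  2-simplices (8): PQR, PQU, PRS, PSU, QRT, QTU, RST, STU

Hence C_0 ≅ Z^6, C_1 ≅ Z^12, C_2 ≅ Z^8.

Boundary ∂_1: C_1 → C_0 is given by ∂[p,q] = [q] − [p].
The 6×12 boundary matrix has rank 5 and Smith normal form diag(1,1,1,1,1).

∂_2: C_2 → C_1 acts by ∂[p,q,r] = [q,r] − [p,r] + [p,q]. For instance
  ∂STU = TU − SU + ST,
  ∂PSU = SU − PU + PS.
The 12×8 boundary matrix has rank 7 and Smith normal form diag(1,1,1,1,1,1,1).

Reading off H_k = ker ∂_k / im ∂_{k+1}:

  H_2: rank ker ∂_2 − rank ∂_3 = (8 − 7) − 0 = 1, and there is no ∂_3, so H_2 ≅ Z.

(K is a triangulation of the 2-sphere S^2.)

H_2 = Z.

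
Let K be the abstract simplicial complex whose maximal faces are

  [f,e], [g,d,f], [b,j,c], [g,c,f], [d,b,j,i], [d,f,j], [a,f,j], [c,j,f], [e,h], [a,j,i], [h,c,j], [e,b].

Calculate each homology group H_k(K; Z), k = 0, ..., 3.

We work with the vertex ordering a < b < c < d < e < f < g < h < i < j. The simplices of K, each written with vertices in increasing order, are:

  0-simplices (10): a, b, c, d, e, f, g, h, i, j
  1-simplices (22): af, ai, aj, bc, bd, be, bi, bj, cf, cg, ch, cj, df, dg, di, dj, ef, eh, fg, fj, hj, ij
  2-simplices (12): afj, aij, bcj, bdi, bdj, bij, cfg, cfj, chj, dfg, dfj, dij
  3-simplices (1): bdij

Hence C_0 ≅ Z^10, C_1 ≅ Z^22, C_2 ≅ Z^12, C_3 ≅ Z^1.

∂_1: C_1 → C_0 is given by ∂[p,q] = [q] − [p].
As a 10×22 matrix over Z this has rank 9, with invariant factors (1,1,1,1,1,1,1,1,1).

∂_2: C_2 → C_1 maps a triangle to the signed sum of its edges. For instance
  ∂aij = ij − aj + ai,
  ∂chj = hj − cj + ch.
As a 22×12 matrix over Z this has rank 11, with invariant factors (1,1,1,1,1,1,1,1,1,1,1).

Boundary ∂_3: C_3 → C_2 sends each 3-simplex σ to the alternating sum Σ_i (−1)^i (σ with its i-th vertex removed). For instance
  ∂bdij = dij − bij + bdj − bdi.
This gives a 12×1 integer matrix of rank 1; reducing to Smith normal form yields diagonal entries (1).

Reading off H_k = ker ∂_k / im ∂_{k+1}:

  H_0: rank C_0 − rank ∂_1 = 10 − 9 = 1, and the invariant factors of ∂_1 are all 1, so H_0 = Z.
  H_1: rank ker ∂_1 − rank ∂_2 = (22 − 9) − 11 = 2, and the invariant factors of ∂_2 are all 1, so H_1 = Z^2.
  H_2: rank ker ∂_2 − rank ∂_3 = (12 − 11) − 1 = 0, and the invariant factors of ∂_3 are all 1, so H_2 = 0.
  H_3: rank ker ∂_3 − rank ∂_4 = (1 − 1) − 0 = 0, and there is no ∂_4, so H_3 = 0.

H_0 ≅ Z,  H_1 ≅ Z^2,  H_2 = 0,  H_3 = 0.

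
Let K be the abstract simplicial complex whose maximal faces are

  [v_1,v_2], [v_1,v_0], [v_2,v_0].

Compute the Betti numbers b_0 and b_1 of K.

Order the vertices as v_0 < v_1 < v_2. Listing each simplex with vertices in this order, K has dimension 1 with simplices:

  0-simplices (3): [v_0], [v_1], [v_2]
  1-simplices (3): [v_0,v_1], [v_0,v_2], [v_1,v_2]

Hence C_0 ≅ Z^3, C_1 ≅ Z^3.

The boundary map ∂_1: C_1 → C_0 maps an edge to its endpoints' difference, ∂[p,q] = q − p. For instance
  ∂[v_0,v_2] = [v_2] − [v_0].
This gives a 3×3 integer matrix of rank 2; reducing to Smith normal form yields diagonal entries (1,1).

Now H_k = ker ∂_k / im ∂_{k+1}, so:

  H_0: rank C_0 − rank ∂_1 = 3 − 2 = 1, and the invariant factors of ∂_1 are all 1, so H_0 = Z.
  H_1: rank ker ∂_1 − rank ∂_2 = (3 − 2) − 0 = 1, and there is no ∂_2, so H_1 = Z.

Hence the Betti numbers are b_0 = 1, b_1 = 1.

b_0 = 1, b_1 = 1.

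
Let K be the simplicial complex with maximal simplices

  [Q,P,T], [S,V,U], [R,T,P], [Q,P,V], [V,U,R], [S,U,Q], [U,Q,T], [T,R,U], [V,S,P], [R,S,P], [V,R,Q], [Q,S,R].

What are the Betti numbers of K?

b_0 = 1, b_1 = 0, b_2 = 0.

Fix the vertex order P < Q < R < S < T < U < V and write every simplex with vertices in increasing order. Then dim K = 2 and the simplices of K are:

  0-simplices (7): P, Q, R, S, T, U, V
  1-simplices (18): PQ, PR, PS, PT, PV, QR, QS, QT, QU, QV, RS, RT, RU, RV, SU, SV, TU, UV
  2-simplices (12): PQT, PQV, PRS, PRT, PSV, QRS, QRV, QSU, QTU, RTU, RUV, SUV

so the chain groups are C_0 ≅ Z^7, C_1 ≅ Z^18, C_2 ≅ Z^12.

Boundary ∂_1: C_1 → C_0 sends each edge [p,q] (with p < q) to q − p. For instance
  ∂QU = U − Q.
As a 7×18 matrix over Z this has rank 6, with invariant factors (1,1,1,1,1,1).

∂_2: C_2 → C_1 maps a triangle to the signed sum of its edges. For instance
  ∂PSV = SV − PV + PS,
  ∂QTU = TU − QU + QT.
This gives a 18×12 integer matrix of rank 12; reducing to Smith normal form yields diagonal entries (1,1,1,1,1,1,1,1,1,1,1,2).

Computing H_k = (kernel of ∂_k) / (image of ∂_{k+1}):

  H_0: rank C_0 − rank ∂_1 = 7 − 6 = 1, and the invariant factors of ∂_1 are all 1, so H_0 ≅ Z.
  H_1: rank ker ∂_1 − rank ∂_2 = (18 − 6) − 12 = 0, and ∂_2 has invariant factor 2 > 1, so H_1 ≅ Z/2Z.
  H_2: rank ker ∂_2 − rank ∂_3 = (12 − 12) − 0 = 0, and there is no ∂_3, so H_2 ≅ 0.

Hence the Betti numbers are b_0 = 1, b_1 = 0, b_2 = 0.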